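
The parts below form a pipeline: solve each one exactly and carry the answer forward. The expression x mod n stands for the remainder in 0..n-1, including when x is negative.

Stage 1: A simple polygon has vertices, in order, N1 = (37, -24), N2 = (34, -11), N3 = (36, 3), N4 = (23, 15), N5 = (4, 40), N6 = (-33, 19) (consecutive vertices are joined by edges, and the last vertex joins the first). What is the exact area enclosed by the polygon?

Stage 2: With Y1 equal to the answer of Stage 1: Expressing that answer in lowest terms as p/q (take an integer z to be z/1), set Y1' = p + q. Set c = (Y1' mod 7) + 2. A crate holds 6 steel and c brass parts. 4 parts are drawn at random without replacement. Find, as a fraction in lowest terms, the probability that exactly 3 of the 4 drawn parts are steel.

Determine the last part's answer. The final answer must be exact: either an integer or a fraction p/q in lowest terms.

10/21

Stage 1: cross terms: (37*-11 - 34*-24)=409, (34*3 - 36*-11)=498, (36*15 - 23*3)=471, (23*40 - 4*15)=860, (4*19 - -33*40)=1396, (-33*-24 - 37*19)=89; twice the area = |3723| = 3723; area = 3723/2; answer 3723/2
Stage 2: Y1 = 3723/2; threaded value p + q = 3725; c = 3; total draws C(9,4) = 126; favorable C(6,3)*C(3,1) = 60; P = 10/21; answer 10/21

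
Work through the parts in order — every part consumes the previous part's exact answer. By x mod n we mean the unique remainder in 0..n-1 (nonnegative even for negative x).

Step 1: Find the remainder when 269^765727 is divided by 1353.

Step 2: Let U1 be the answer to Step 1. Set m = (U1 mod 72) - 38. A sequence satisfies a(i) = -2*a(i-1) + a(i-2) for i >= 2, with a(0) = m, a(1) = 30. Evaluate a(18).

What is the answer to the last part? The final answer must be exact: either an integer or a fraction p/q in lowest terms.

-55045764

Step 1: squarings mod 1353: 269^1=269, 269^2=652, 269^4=262, 269^8=994, 269^16=346, 269^32=652, 269^64=262, 269^128=994, 269^256=346, 269^512=652, 269^1024=262, 269^2048=994, 269^4096=346, 269^8192=652, 269^16384=262, 269^32768=994, 269^65536=346, 269^131072=652, 269^262144=262, 269^524288=994; 269^765727 = 269^1 * 269^2 * 269^4 * 269^8 * 269^16 * 269^256 * 269^512 * 269^1024 * 269^2048 * 269^8192 * 269^32768 * 269^65536 * 269^131072 * 269^524288 = 1070 (mod 1353); answer 1070
Step 2: U1 = 1070; m = 24; a(2) = -2*(30) + 1*(24) = -36; iterating: a(2)=-36, a(3)=102, a(4)=-240, a(5)=582, a(6)=-1404, a(7)=3390, a(8)=-8184, a(9)=19758, a(10)=-47700, a(11)=115158, a(12)=-278016, a(13)=671190, a(14)=-1620396, a(15)=3911982, a(16)=-9444360, a(17)=22800702, a(18)=-55045764; answer -55045764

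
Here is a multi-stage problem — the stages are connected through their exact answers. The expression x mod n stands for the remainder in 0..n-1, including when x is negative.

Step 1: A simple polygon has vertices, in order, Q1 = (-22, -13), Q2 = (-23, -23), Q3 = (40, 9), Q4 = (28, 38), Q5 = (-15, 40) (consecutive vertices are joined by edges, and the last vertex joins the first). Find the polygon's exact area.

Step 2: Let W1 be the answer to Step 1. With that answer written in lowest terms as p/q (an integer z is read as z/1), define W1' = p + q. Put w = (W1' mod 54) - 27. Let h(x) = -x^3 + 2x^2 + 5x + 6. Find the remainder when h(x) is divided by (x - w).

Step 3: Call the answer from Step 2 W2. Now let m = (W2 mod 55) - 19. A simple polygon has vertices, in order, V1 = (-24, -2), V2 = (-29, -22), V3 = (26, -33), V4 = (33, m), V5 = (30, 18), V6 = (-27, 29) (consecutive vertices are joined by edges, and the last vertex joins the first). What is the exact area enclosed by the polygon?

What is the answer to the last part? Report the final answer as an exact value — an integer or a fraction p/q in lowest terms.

Step 1: cross terms: (-22*-23 - -23*-13)=207, (-23*9 - 40*-23)=713, (40*38 - 28*9)=1268, (28*40 - -15*38)=1690, (-15*-13 - -22*40)=1075; twice the area = |4953| = 4953; area = 4953/2; answer 4953/2
Step 2: W1 = 4953/2; threaded value p + q = 4955; w = 14; remainder = value at the root: -1*(14)^3 + 2*(14)^2 + 5*(14)^1 + 6 = (-2744) + (392) + (70) + (6) = -2276; answer -2276
Step 3: W2 = -2276; m = 15; cross terms: (-24*-22 - -29*-2)=470, (-29*-33 - 26*-22)=1529, (26*15 - 33*-33)=1479, (33*18 - 30*15)=144, (30*29 - -27*18)=1356, (-27*-2 - -24*29)=750; twice the area = |5728| = 5728; area = 2864; answer 2864

2864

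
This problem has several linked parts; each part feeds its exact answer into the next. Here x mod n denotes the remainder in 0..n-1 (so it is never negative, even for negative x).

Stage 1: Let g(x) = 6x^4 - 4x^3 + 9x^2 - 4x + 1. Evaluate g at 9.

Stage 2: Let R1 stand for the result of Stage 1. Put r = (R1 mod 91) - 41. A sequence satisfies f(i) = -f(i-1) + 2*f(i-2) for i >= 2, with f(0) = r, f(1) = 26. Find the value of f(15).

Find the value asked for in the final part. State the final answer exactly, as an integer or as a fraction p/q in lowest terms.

557048

Stage 1: 6*(9)^4 - 4*(9)^3 + 9*(9)^2 - 4*(9)^1 + 1 = (39366) + (-2916) + (729) + (-36) + (1) = 37144; answer 37144
Stage 2: R1 = 37144; r = -25; f(2) = -1*(26) + 2*(-25) = -76; iterating: f(2)=-76, f(3)=128, f(4)=-280, f(5)=536, f(6)=-1096, f(7)=2168, f(8)=-4360, f(9)=8696, f(10)=-17416, f(11)=34808, f(12)=-69640, f(13)=139256, f(14)=-278536, f(15)=557048; answer 557048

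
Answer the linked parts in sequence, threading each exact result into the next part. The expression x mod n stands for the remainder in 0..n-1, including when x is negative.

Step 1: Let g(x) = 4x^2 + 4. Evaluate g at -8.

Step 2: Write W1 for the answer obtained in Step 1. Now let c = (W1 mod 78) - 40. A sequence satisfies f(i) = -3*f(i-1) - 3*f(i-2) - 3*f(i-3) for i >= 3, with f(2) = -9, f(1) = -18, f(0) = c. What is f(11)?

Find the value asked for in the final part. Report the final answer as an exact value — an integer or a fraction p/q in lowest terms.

Step 1: 4*(-8)^2 + 4 = (256) + (4) = 260; answer 260
Step 2: W1 = 260; c = -14; f(3) = -3*(-9) - 3*(-18) - 3*(-14) = 123; iterating: f(3)=123, f(4)=-288, f(5)=522, f(6)=-1071, f(7)=2511, f(8)=-5886, f(9)=13338, f(10)=-29889, f(11)=67311; answer 67311

67311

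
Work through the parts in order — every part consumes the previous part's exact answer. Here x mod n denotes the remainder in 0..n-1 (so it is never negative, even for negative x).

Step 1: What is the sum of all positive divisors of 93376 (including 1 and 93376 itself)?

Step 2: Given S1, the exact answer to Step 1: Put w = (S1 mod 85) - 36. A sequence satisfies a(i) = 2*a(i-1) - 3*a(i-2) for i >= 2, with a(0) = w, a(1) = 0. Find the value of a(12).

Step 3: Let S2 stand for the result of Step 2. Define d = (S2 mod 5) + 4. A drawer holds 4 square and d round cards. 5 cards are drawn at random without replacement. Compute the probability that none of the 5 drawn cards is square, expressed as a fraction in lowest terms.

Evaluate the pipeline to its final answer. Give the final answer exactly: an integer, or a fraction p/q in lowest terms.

1/126

Step 1: 93376 = 2^6 * 1459; sigma = (1 + 2 + 4 + 8 + 16 + 32 + 64) * (1 + 1459) = 127 * 1460 = 185420; answer 185420
Step 2: S1 = 185420; w = -1; a(2) = 2*(0) - 3*(-1) = 3; iterating: a(2)=3, a(3)=6, a(4)=3, a(5)=-12, a(6)=-33, a(7)=-30, a(8)=39, a(9)=168, a(10)=219, a(11)=-66, a(12)=-789; answer -789
Step 3: S2 = -789; d = 5; total draws C(9,5) = 126; favorable C(5,5) = 1; P = 1/126; answer 1/126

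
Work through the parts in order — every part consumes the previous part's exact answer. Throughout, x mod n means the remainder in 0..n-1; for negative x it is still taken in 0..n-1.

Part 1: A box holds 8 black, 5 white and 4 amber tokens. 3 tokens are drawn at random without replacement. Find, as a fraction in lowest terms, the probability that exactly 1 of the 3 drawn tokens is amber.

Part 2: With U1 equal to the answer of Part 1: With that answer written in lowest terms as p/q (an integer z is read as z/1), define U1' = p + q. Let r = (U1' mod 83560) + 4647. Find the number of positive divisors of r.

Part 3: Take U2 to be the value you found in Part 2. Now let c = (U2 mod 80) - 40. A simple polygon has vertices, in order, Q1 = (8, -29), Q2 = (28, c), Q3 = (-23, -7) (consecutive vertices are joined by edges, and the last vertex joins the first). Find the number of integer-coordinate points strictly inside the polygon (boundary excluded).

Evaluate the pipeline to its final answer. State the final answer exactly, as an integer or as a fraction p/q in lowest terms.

111

Part 1: total draws C(17,3) = 680; favorable C(4,1)*C(13,2) = 312; P = 39/85; answer 39/85
Part 2: U1 = 39/85; threaded value p + q = 124; r = 4771; 4771 = 13 * 367; number of divisors = (1+1) * (1+1) = 4; answer 4
Part 3: U2 = 4; c = -36; cross terms: (8*-36 - 28*-29)=524, (28*-7 - -23*-36)=-1024, (-23*-29 - 8*-7)=723; twice the area = |223| = 223; area = 223/2; boundary points = 1 + 1 + 1 = 3; strictly interior points = area - boundary/2 + 1 = 111; answer 111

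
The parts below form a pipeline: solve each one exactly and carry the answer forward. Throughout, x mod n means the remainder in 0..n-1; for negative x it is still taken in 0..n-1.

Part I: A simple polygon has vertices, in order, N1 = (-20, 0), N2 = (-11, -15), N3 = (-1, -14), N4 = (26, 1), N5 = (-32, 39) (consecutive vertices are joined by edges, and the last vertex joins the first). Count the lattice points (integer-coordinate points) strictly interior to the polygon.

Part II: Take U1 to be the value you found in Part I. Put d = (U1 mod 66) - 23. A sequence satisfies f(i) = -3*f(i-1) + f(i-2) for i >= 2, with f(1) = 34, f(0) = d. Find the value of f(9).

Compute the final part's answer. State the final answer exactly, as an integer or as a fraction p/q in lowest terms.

Part I: cross terms: (-20*-15 - -11*0)=300, (-11*-14 - -1*-15)=139, (-1*1 - 26*-14)=363, (26*39 - -32*1)=1046, (-32*0 - -20*39)=780; twice the area = |2628| = 2628; area = 1314; boundary points = 3 + 1 + 3 + 2 + 3 = 12; strictly interior points = area - boundary/2 + 1 = 1309; answer 1309
Part II: U1 = 1309; d = 32; f(2) = -3*(34) + 1*(32) = -70; iterating: f(2)=-70, f(3)=244, f(4)=-802, f(5)=2650, f(6)=-8752, f(7)=28906, f(8)=-95470, f(9)=315316; answer 315316

315316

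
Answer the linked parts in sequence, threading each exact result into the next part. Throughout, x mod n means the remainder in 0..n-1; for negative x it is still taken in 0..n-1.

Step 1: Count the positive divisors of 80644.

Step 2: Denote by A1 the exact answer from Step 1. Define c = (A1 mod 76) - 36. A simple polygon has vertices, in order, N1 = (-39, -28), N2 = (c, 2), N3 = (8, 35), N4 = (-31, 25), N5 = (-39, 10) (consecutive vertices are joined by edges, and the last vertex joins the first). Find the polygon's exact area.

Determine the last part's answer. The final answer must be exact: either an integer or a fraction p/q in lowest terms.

Step 1: 80644 = 2^2 * 20161; number of divisors = (2+1) * (1+1) = 6; answer 6
Step 2: A1 = 6; c = -30; cross terms: (-39*2 - -30*-28)=-918, (-30*35 - 8*2)=-1066, (8*25 - -31*35)=1285, (-31*10 - -39*25)=665, (-39*-28 - -39*10)=1482; twice the area = |1448| = 1448; area = 724; answer 724

724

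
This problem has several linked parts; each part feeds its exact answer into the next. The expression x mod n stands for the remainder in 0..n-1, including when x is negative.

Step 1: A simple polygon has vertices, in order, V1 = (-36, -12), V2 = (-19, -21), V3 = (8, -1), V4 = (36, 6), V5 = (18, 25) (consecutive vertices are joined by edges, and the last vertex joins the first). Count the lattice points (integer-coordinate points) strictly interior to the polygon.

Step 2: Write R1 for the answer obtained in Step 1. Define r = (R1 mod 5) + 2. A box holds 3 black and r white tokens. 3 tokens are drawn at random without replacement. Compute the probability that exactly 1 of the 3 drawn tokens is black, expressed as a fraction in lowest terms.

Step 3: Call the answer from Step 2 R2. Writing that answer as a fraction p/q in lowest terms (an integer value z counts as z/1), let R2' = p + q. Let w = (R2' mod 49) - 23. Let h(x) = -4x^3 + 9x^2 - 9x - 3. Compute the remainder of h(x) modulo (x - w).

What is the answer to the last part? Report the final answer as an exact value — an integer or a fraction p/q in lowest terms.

Step 1: cross terms: (-36*-21 - -19*-12)=528, (-19*-1 - 8*-21)=187, (8*6 - 36*-1)=84, (36*25 - 18*6)=792, (18*-12 - -36*25)=684; twice the area = |2275| = 2275; area = 2275/2; boundary points = 1 + 1 + 7 + 1 + 1 = 11; strictly interior points = area - boundary/2 + 1 = 1133; answer 1133
Step 2: R1 = 1133; r = 5; total draws C(8,3) = 56; favorable C(3,1)*C(5,2) = 30; P = 15/28; answer 15/28
Step 3: R2 = 15/28; threaded value p + q = 43; w = 20; remainder = value at the root: -4*(20)^3 + 9*(20)^2 - 9*(20)^1 - 3 = (-32000) + (3600) + (-180) + (-3) = -28583; answer -28583

-28583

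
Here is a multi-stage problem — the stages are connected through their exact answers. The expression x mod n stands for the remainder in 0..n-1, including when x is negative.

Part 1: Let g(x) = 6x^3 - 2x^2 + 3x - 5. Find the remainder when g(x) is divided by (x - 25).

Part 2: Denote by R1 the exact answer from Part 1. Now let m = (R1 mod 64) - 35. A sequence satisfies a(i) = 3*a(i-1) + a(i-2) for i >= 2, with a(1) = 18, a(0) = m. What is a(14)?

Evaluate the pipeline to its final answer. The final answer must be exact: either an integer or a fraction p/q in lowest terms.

Part 1: remainder = value at the root: 6*(25)^3 - 2*(25)^2 + 3*(25)^1 - 5 = (93750) + (-1250) + (75) + (-5) = 92570; answer 92570
Part 2: R1 = 92570; m = -9; a(2) = 3*(18) + 1*(-9) = 45; iterating: a(2)=45, a(3)=153, a(4)=504, a(5)=1665, a(6)=5499, a(7)=18162, a(8)=59985, a(9)=198117, a(10)=654336, a(11)=2161125, a(12)=7137711, a(13)=23574258, a(14)=77860485; answer 77860485

77860485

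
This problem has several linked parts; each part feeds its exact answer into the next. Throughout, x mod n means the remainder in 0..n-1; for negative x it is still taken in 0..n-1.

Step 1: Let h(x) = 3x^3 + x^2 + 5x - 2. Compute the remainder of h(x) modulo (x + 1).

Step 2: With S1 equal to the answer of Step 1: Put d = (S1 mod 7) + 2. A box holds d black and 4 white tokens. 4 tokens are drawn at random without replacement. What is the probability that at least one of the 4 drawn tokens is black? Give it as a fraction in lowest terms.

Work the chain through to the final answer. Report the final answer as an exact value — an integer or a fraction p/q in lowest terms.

329/330

Step 1: remainder = value at the root: 3*(-1)^3 + 1*(-1)^2 + 5*(-1)^1 - 2 = (-3) + (1) + (-5) + (-2) = -9; answer -9
Step 2: S1 = -9; d = 7; total draws C(11,4) = 330; complement C(4,4) = 1; favorable 330 - 1 = 329; P = 329/330; answer 329/330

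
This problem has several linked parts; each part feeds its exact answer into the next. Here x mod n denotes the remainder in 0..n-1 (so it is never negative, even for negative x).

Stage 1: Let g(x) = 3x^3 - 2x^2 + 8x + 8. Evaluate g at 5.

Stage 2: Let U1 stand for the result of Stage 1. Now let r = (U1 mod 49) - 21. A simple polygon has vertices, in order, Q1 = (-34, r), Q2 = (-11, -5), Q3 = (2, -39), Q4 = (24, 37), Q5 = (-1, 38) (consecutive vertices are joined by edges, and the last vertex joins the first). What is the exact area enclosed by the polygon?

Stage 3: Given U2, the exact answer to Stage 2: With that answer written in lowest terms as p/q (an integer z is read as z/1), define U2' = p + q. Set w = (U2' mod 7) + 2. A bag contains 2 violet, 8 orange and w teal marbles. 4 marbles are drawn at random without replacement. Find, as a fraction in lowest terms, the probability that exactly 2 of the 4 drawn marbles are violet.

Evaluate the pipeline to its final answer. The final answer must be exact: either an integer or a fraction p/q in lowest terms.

6/91

Stage 1: 3*(5)^3 - 2*(5)^2 + 8*(5)^1 + 8 = (375) + (-50) + (40) + (8) = 373; answer 373
Stage 2: U1 = 373; r = 9; cross terms: (-34*-5 - -11*9)=269, (-11*-39 - 2*-5)=439, (2*37 - 24*-39)=1010, (24*38 - -1*37)=949, (-1*9 - -34*38)=1283; twice the area = |3950| = 3950; area = 1975; answer 1975
Stage 3: U2 = 1975; threaded value p + q = 1976; w = 4; total draws C(14,4) = 1001; favorable C(2,2)*C(12,2) = 66; P = 6/91; answer 6/91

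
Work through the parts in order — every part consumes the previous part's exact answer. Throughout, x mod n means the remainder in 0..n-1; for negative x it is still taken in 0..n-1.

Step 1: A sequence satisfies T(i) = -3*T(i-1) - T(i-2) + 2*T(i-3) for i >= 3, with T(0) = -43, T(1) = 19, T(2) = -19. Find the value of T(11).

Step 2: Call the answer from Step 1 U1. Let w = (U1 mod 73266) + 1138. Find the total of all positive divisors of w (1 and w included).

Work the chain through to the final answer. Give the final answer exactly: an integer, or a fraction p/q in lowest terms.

Step 1: T(3) = -3*(-19) - 1*(19) + 2*(-43) = -48; iterating: T(3)=-48, T(4)=201, T(5)=-593, T(6)=1482, T(7)=-3451, T(8)=7685, T(9)=-16640, T(10)=35333, T(11)=-73989; answer -73989
Step 2: U1 = -73989; w = 73681; 73681 is prime, so its only divisors are 1 and 73681; sigma = 1 + 73681 = 73682; answer 73682

73682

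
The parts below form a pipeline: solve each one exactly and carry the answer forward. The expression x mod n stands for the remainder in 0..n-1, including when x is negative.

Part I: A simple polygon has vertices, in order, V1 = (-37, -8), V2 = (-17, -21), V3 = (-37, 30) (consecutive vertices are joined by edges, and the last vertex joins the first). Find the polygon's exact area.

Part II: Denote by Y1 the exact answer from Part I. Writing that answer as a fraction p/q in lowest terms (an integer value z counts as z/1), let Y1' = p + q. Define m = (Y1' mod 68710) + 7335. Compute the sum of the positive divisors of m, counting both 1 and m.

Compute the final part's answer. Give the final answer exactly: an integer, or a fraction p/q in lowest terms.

18032

Part I: cross terms: (-37*-21 - -17*-8)=641, (-17*30 - -37*-21)=-1287, (-37*-8 - -37*30)=1406; twice the area = |760| = 760; area = 380; answer 380
Part II: Y1 = 380; threaded value p + q = 381; m = 7716; 7716 = 2^2 * 3 * 643; sigma = (1 + 2 + 4) * (1 + 3) * (1 + 643) = 7 * 4 * 644 = 18032; answer 18032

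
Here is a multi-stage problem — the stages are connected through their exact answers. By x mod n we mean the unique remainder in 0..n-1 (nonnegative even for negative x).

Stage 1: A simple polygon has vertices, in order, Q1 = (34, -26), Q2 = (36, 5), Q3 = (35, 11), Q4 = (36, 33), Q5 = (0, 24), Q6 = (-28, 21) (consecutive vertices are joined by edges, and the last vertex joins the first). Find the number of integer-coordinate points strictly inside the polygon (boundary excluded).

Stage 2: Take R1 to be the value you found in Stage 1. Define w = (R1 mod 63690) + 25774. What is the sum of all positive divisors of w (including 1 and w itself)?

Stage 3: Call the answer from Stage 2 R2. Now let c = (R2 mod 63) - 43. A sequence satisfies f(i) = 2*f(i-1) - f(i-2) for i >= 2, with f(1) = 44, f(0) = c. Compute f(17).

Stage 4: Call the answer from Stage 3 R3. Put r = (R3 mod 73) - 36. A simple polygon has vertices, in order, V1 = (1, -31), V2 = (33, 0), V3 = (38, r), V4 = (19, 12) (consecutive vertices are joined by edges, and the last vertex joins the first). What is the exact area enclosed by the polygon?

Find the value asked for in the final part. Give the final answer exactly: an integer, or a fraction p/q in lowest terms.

530

Stage 1: cross terms: (34*5 - 36*-26)=1106, (36*11 - 35*5)=221, (35*33 - 36*11)=759, (36*24 - 0*33)=864, (0*21 - -28*24)=672, (-28*-26 - 34*21)=14; twice the area = |3636| = 3636; area = 1818; boundary points = 1 + 1 + 1 + 9 + 1 + 1 = 14; strictly interior points = area - boundary/2 + 1 = 1812; answer 1812
Stage 2: R1 = 1812; w = 27586; 27586 = 2 * 13 * 1061; sigma = (1 + 2) * (1 + 13) * (1 + 1061) = 3 * 14 * 1062 = 44604; answer 44604
Stage 3: R2 = 44604; c = -43; f(2) = 2*(44) - 1*(-43) = 131; iterating: f(2)=131, f(3)=218, f(4)=305, f(5)=392, f(6)=479, f(7)=566, f(8)=653, f(9)=740, f(10)=827, f(11)=914, f(12)=1001, f(13)=1088, f(14)=1175, f(15)=1262, f(16)=1349, f(17)=1436; answer 1436
Stage 4: R3 = 1436; r = 13; cross terms: (1*0 - 33*-31)=1023, (33*13 - 38*0)=429, (38*12 - 19*13)=209, (19*-31 - 1*12)=-601; twice the area = |1060| = 1060; area = 530; answer 530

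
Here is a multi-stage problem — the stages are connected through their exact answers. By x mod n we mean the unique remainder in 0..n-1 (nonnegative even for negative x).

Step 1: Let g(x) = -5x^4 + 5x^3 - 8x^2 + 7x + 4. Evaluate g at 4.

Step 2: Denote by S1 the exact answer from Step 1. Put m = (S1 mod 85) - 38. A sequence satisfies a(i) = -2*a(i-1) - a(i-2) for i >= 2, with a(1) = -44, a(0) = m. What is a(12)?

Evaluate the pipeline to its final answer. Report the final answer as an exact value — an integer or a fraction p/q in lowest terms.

407

Step 1: -5*(4)^4 + 5*(4)^3 - 8*(4)^2 + 7*(4)^1 + 4 = (-1280) + (320) + (-128) + (28) + (4) = -1056; answer -1056
Step 2: S1 = -1056; m = 11; a(2) = -2*(-44) - 1*(11) = 77; iterating: a(2)=77, a(3)=-110, a(4)=143, a(5)=-176, a(6)=209, a(7)=-242, a(8)=275, a(9)=-308, a(10)=341, a(11)=-374, a(12)=407; answer 407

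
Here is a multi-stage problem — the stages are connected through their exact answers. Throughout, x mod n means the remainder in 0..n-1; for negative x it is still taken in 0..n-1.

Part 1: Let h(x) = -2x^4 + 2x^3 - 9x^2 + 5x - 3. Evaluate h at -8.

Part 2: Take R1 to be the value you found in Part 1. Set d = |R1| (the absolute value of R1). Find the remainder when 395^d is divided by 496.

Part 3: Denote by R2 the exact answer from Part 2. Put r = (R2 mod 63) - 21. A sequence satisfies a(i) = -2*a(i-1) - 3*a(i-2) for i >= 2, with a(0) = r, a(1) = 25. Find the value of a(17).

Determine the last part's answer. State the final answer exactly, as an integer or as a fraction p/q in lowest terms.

Part 1: -2*(-8)^4 + 2*(-8)^3 - 9*(-8)^2 + 5*(-8)^1 - 3 = (-8192) + (-1024) + (-576) + (-40) + (-3) = -9835; answer -9835
Part 2: R1 = -9835; d = 9835; squarings mod 496: 395^1=395, 395^2=281, 395^4=97, 395^8=481, 395^16=225, 395^32=33, 395^64=97, 395^128=481, 395^256=225, 395^512=33, 395^1024=97, 395^2048=481, 395^4096=225, 395^8192=33; 395^9835 = 395^1 * 395^2 * 395^8 * 395^32 * 395^64 * 395^512 * 395^1024 * 395^8192 = 371 (mod 496); answer 371
Part 3: R2 = 371; r = 35; a(2) = -2*(25) - 3*(35) = -155; iterating: a(2)=-155, a(3)=235, a(4)=-5, a(5)=-695, a(6)=1405, a(7)=-725, a(8)=-2765, a(9)=7705, a(10)=-7115, a(11)=-8885, a(12)=39115, a(13)=-51575, a(14)=-14195, a(15)=183115, a(16)=-323645, a(17)=97945; answer 97945

97945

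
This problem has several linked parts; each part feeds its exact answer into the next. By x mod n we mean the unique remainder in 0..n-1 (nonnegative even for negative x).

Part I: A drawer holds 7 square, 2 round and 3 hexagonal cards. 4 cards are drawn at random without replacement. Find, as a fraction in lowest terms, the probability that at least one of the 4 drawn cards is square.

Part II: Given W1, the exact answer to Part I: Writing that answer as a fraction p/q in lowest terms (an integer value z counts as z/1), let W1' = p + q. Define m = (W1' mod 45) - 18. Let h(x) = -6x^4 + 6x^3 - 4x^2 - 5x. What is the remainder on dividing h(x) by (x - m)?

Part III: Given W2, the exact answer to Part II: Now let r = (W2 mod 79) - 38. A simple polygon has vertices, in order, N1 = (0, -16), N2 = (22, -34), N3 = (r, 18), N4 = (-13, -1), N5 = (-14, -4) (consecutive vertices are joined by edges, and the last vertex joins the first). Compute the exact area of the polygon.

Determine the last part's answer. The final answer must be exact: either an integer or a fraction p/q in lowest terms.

1117

Part I: total draws C(12,4) = 495; complement C(5,4) = 5; favorable 495 - 5 = 490; P = 98/99; answer 98/99
Part II: W1 = 98/99; threaded value p + q = 197; m = -1; remainder = value at the root: -6*(-1)^4 + 6*(-1)^3 - 4*(-1)^2 - 5*(-1)^1 = (-6) + (-6) + (-4) + (5) = -11; answer -11
Part III: W2 = -11; r = 30; cross terms: (0*-34 - 22*-16)=352, (22*18 - 30*-34)=1416, (30*-1 - -13*18)=204, (-13*-4 - -14*-1)=38, (-14*-16 - 0*-4)=224; twice the area = |2234| = 2234; area = 1117; answer 1117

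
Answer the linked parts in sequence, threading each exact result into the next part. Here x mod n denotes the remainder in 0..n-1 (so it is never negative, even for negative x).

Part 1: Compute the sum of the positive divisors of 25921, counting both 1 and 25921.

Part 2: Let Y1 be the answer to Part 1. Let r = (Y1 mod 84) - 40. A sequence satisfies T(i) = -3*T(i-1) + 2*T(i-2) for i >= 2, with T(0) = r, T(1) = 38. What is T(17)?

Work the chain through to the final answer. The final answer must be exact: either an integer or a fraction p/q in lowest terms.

Part 1: 25921 = 7^2 * 23^2; sigma = (1 + 7 + 49) * (1 + 23 + 529) = 57 * 553 = 31521; answer 31521
Part 2: Y1 = 31521; r = -19; T(2) = -3*(38) + 2*(-19) = -152; iterating: T(2)=-152, T(3)=532, T(4)=-1900, T(5)=6764, T(6)=-24092, T(7)=85804, T(8)=-305596, T(9)=1088396, T(10)=-3876380, T(11)=13805932, T(12)=-49170556, T(13)=175123532, T(14)=-623711708, T(15)=2221382188, T(16)=-7911569980, T(17)=28177474316; answer 28177474316

28177474316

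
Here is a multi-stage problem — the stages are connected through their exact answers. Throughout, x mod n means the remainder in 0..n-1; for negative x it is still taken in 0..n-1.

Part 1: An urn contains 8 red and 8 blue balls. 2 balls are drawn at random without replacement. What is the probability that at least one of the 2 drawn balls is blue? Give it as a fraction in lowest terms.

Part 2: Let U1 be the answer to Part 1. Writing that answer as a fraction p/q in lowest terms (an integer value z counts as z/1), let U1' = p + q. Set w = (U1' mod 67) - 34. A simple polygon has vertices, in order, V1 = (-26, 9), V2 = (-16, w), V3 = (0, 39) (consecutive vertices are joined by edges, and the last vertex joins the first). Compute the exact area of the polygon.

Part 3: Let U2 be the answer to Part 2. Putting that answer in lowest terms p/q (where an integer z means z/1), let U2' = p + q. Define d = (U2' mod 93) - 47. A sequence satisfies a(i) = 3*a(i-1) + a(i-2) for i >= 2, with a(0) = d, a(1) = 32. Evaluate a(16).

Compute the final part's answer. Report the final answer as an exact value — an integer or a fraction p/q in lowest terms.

1341565276

Part 1: total draws C(16,2) = 120; complement C(8,2) = 28; favorable 120 - 28 = 92; P = 23/30; answer 23/30
Part 2: U1 = 23/30; threaded value p + q = 53; w = 19; cross terms: (-26*19 - -16*9)=-350, (-16*39 - 0*19)=-624, (0*9 - -26*39)=1014; twice the area = |40| = 40; area = 20; answer 20
Part 3: U2 = 20; threaded value p + q = 21; d = -26; a(2) = 3*(32) + 1*(-26) = 70; iterating: a(2)=70, a(3)=242, a(4)=796, a(5)=2630, a(6)=8686, a(7)=28688, a(8)=94750, a(9)=312938, a(10)=1033564, a(11)=3413630, a(12)=11274454, a(13)=37236992, a(14)=122985430, a(15)=406193282, a(16)=1341565276; answer 1341565276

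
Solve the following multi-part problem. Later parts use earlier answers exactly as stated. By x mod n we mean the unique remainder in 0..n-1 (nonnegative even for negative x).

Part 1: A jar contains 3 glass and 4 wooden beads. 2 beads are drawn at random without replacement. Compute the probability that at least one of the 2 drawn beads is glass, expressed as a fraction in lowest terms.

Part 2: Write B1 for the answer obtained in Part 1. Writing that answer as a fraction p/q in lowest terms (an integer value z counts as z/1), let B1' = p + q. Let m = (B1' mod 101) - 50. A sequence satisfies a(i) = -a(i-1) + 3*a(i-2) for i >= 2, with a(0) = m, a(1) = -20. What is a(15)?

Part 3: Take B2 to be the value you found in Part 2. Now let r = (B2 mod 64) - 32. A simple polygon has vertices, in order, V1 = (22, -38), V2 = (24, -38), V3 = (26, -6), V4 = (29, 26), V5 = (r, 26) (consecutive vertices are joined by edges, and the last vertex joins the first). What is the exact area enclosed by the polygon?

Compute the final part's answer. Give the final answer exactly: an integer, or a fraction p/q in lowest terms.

Part 1: total draws C(7,2) = 21; complement C(4,2) = 6; favorable 21 - 6 = 15; P = 5/7; answer 5/7
Part 2: B1 = 5/7; threaded value p + q = 12; m = -38; a(2) = -1*(-20) + 3*(-38) = -94; iterating: a(2)=-94, a(3)=34, a(4)=-316, a(5)=418, a(6)=-1366, a(7)=2620, a(8)=-6718, a(9)=14578, a(10)=-34732, a(11)=78466, a(12)=-182662, a(13)=418060, a(14)=-966046, a(15)=2220226; answer 2220226
Part 3: B2 = 2220226; r = -30; cross terms: (22*-38 - 24*-38)=76, (24*-6 - 26*-38)=844, (26*26 - 29*-6)=850, (29*26 - -30*26)=1534, (-30*-38 - 22*26)=568; twice the area = |3872| = 3872; area = 1936; answer 1936

1936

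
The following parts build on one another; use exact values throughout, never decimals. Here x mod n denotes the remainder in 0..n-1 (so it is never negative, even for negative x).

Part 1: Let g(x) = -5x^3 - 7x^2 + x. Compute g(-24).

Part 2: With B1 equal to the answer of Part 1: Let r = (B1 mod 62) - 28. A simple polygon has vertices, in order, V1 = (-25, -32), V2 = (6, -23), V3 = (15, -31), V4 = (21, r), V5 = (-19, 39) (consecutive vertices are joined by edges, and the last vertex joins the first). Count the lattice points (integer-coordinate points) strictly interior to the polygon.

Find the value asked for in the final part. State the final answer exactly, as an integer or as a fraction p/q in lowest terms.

Part 1: -5*(-24)^3 - 7*(-24)^2 + 1*(-24)^1 = (69120) + (-4032) + (-24) = 65064; answer 65064
Part 2: B1 = 65064; r = -2; cross terms: (-25*-23 - 6*-32)=767, (6*-31 - 15*-23)=159, (15*-2 - 21*-31)=621, (21*39 - -19*-2)=781, (-19*-32 - -25*39)=1583; twice the area = |3911| = 3911; area = 3911/2; boundary points = 1 + 1 + 1 + 1 + 1 = 5; strictly interior points = area - boundary/2 + 1 = 1954; answer 1954

1954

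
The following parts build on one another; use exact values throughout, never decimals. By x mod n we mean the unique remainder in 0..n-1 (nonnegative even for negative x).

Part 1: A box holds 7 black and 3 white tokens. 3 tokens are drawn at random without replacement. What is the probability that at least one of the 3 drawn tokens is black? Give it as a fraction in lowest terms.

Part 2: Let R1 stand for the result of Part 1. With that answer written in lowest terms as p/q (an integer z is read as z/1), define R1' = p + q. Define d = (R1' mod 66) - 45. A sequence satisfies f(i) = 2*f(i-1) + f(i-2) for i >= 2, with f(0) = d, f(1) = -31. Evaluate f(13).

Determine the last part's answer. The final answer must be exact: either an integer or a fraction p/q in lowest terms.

-1092731

Part 1: total draws C(10,3) = 120; complement C(3,3) = 1; favorable 120 - 1 = 119; P = 119/120; answer 119/120
Part 2: R1 = 119/120; threaded value p + q = 239; d = -4; f(2) = 2*(-31) + 1*(-4) = -66; iterating: f(2)=-66, f(3)=-163, f(4)=-392, f(5)=-947, f(6)=-2286, f(7)=-5519, f(8)=-13324, f(9)=-32167, f(10)=-77658, f(11)=-187483, f(12)=-452624, f(13)=-1092731; answer -1092731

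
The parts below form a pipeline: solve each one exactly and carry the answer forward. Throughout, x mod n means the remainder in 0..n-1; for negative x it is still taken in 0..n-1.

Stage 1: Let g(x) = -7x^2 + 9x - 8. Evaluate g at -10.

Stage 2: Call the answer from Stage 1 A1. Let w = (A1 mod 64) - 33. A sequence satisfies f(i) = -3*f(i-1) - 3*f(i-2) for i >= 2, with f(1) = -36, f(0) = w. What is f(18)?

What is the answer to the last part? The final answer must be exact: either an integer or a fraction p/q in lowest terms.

Stage 1: -7*(-10)^2 + 9*(-10)^1 - 8 = (-700) + (-90) + (-8) = -798; answer -798
Stage 2: A1 = -798; w = 1; f(2) = -3*(-36) - 3*(1) = 105; iterating: f(2)=105, f(3)=-207, f(4)=306, f(5)=-297, f(6)=-27, f(7)=972, f(8)=-2835, f(9)=5589, f(10)=-8262, f(11)=8019, f(12)=729, f(13)=-26244, f(14)=76545, f(15)=-150903, f(16)=223074, f(17)=-216513, f(18)=-19683; answer -19683

-19683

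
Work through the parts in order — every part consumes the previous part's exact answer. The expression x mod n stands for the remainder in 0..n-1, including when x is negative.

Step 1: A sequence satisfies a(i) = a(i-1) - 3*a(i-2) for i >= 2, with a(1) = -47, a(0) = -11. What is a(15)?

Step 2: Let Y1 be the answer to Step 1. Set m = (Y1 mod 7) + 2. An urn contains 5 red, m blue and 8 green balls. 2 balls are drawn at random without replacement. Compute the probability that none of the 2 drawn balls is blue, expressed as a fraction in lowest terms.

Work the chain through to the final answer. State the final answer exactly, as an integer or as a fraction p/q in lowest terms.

Step 1: a(2) = 1*(-47) - 3*(-11) = -14; iterating: a(2)=-14, a(3)=127, a(4)=169, a(5)=-212, a(6)=-719, a(7)=-83, a(8)=2074, a(9)=2323, a(10)=-3899, a(11)=-10868, a(12)=829, a(13)=33433, a(14)=30946, a(15)=-69353; answer -69353
Step 2: Y1 = -69353; m = 5; total draws C(18,2) = 153; favorable C(13,2) = 78; P = 26/51; answer 26/51

26/51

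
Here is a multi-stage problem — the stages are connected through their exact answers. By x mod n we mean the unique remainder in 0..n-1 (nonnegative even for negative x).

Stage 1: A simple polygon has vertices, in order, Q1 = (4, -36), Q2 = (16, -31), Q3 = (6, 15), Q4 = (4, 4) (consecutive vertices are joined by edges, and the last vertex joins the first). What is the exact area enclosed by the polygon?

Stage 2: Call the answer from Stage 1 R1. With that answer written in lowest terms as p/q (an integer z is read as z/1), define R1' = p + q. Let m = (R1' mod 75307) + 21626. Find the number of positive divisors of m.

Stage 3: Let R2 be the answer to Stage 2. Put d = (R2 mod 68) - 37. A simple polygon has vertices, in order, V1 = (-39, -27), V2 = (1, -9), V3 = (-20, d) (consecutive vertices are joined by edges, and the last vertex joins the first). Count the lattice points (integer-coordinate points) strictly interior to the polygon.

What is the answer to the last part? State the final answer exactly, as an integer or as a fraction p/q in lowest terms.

160

Stage 1: cross terms: (4*-31 - 16*-36)=452, (16*15 - 6*-31)=426, (6*4 - 4*15)=-36, (4*-36 - 4*4)=-160; twice the area = |682| = 682; area = 341; answer 341
Stage 2: R1 = 341; threaded value p + q = 342; m = 21968; 21968 = 2^4 * 1373; number of divisors = (4+1) * (1+1) = 10; answer 10
Stage 3: R2 = 10; d = -27; cross terms: (-39*-9 - 1*-27)=378, (1*-27 - -20*-9)=-207, (-20*-27 - -39*-27)=-513; twice the area = |-342| = 342; area = 171; boundary points = 2 + 3 + 19 = 24; strictly interior points = area - boundary/2 + 1 = 160; answer 160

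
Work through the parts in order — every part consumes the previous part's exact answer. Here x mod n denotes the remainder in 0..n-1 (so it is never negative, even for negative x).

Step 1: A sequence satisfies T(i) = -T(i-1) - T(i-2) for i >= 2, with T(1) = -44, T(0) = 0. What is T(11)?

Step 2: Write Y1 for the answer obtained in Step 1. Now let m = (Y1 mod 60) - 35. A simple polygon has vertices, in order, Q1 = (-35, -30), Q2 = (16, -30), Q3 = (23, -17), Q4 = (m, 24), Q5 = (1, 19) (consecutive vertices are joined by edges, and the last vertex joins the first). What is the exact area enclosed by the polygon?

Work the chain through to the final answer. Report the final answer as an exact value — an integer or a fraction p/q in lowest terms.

Step 1: T(2) = -1*(-44) - 1*(0) = 44; iterating: T(2)=44, T(3)=0, T(4)=-44, T(5)=44, T(6)=0, T(7)=-44, T(8)=44, T(9)=0, T(10)=-44, T(11)=44; answer 44
Step 2: Y1 = 44; m = 9; cross terms: (-35*-30 - 16*-30)=1530, (16*-17 - 23*-30)=418, (23*24 - 9*-17)=705, (9*19 - 1*24)=147, (1*-30 - -35*19)=635; twice the area = |3435| = 3435; area = 3435/2; answer 3435/2

3435/2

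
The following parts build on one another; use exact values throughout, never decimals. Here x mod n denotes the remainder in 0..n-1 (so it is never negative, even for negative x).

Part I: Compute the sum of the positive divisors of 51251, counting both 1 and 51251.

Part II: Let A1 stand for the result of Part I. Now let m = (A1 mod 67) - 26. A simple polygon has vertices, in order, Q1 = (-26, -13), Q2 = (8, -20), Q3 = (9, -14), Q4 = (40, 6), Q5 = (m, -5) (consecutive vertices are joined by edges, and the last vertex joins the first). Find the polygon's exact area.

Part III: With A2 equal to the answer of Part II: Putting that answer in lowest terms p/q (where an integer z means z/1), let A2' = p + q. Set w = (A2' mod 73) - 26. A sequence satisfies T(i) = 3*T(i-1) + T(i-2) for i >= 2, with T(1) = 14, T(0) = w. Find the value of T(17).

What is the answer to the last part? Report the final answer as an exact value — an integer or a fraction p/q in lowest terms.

Part I: 51251 = 53 * 967; sigma = (1 + 53) * (1 + 967) = 54 * 968 = 52272; answer 52272
Part II: A1 = 52272; m = -14; cross terms: (-26*-20 - 8*-13)=624, (8*-14 - 9*-20)=68, (9*6 - 40*-14)=614, (40*-5 - -14*6)=-116, (-14*-13 - -26*-5)=52; twice the area = |1242| = 1242; area = 621; answer 621
Part III: A2 = 621; threaded value p + q = 622; w = 12; T(2) = 3*(14) + 1*(12) = 54; iterating: T(2)=54, T(3)=176, T(4)=582, T(5)=1922, T(6)=6348, T(7)=20966, T(8)=69246, T(9)=228704, T(10)=755358, T(11)=2494778, T(12)=8239692, T(13)=27213854, T(14)=89881254, T(15)=296857616, T(16)=980454102, T(17)=3238219922; answer 3238219922

3238219922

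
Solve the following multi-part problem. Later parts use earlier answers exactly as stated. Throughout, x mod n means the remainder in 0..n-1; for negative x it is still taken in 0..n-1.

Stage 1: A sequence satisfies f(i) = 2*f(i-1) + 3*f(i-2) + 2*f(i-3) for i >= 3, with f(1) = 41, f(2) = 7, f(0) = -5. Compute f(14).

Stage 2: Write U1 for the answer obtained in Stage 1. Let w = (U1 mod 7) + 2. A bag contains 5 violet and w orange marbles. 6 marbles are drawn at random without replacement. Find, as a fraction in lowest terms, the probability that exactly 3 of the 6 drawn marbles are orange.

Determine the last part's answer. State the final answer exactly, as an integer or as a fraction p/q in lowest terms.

Stage 1: f(3) = 2*(7) + 3*(41) + 2*(-5) = 127; iterating: f(3)=127, f(4)=357, f(5)=1109, f(6)=3543, f(7)=11127, f(8)=35101, f(9)=110669, f(10)=348895, f(11)=1099999, f(12)=3468021, f(13)=10933829, f(14)=34471719; answer 34471719
Stage 2: U1 = 34471719; w = 4; total draws C(9,6) = 84; favorable C(4,3)*C(5,3) = 40; P = 10/21; answer 10/21

10/21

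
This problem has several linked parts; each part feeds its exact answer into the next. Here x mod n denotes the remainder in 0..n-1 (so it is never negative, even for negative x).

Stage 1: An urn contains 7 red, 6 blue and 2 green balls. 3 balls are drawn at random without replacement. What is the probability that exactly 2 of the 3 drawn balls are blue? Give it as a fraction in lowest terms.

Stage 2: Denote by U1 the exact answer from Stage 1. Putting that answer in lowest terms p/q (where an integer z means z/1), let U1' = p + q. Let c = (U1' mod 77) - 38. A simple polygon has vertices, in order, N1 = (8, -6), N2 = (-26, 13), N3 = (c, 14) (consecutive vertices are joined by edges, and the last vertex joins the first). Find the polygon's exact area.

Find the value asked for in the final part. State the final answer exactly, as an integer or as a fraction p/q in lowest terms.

Stage 1: total draws C(15,3) = 455; favorable C(6,2)*C(9,1) = 135; P = 27/91; answer 27/91
Stage 2: U1 = 27/91; threaded value p + q = 118; c = 3; cross terms: (8*13 - -26*-6)=-52, (-26*14 - 3*13)=-403, (3*-6 - 8*14)=-130; twice the area = |-585| = 585; area = 585/2; answer 585/2

585/2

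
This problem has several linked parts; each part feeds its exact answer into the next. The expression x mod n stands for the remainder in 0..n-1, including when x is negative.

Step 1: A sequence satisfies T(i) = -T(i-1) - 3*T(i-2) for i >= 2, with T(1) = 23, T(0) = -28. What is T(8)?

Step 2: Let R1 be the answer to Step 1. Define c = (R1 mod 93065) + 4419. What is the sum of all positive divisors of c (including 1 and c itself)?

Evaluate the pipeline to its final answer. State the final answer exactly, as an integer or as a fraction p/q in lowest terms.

Step 1: T(2) = -1*(23) - 3*(-28) = 61; iterating: T(2)=61, T(3)=-130, T(4)=-53, T(5)=443, T(6)=-284, T(7)=-1045, T(8)=1897; answer 1897
Step 2: R1 = 1897; c = 6316; 6316 = 2^2 * 1579; sigma = (1 + 2 + 4) * (1 + 1579) = 7 * 1580 = 11060; answer 11060

11060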